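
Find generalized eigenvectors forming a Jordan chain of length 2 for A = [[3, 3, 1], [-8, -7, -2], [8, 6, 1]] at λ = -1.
We seek v_1 ∈ ker((A + I)^2) \ ker(A + I), then set v_{i+1} = (A + I) v_i.

One such chain is v_1 = [[0, 1, -2]]^T, v_2 = [[1, -2, 2]]^T. Check: (A + I) v_2 = [[0, 0, 0]]^T = 0.

v_1 = [[0, 1, -2]]^T, v_2 = [[1, -2, 2]]^T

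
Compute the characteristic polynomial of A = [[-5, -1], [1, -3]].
xI - A = [[x + 5, 1], [-1, x + 3]].

Expanding det(xI - A) along the first row:
det(xI - A) = + (x + 5)·det([[x + 3]]) - (1)·det([[-1]]).

Evaluating gives χ_A(x) = x^2 + 8x + 16 = (x + 4)^2.

χ_A(x) = (x + 4)^2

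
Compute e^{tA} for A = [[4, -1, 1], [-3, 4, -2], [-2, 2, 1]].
A has Jordan form J = [[3, 1, 0], [0, 3, 1], [0, 0, 3]] with A = PJP^{-1}, so e^{tA} = P e^{tJ} P^{-1}.

For a Jordan block J_k(λ), e^{tJ_k(λ)} = e^{λt} · (I + tN + t^2 N^2/2! + ... + t^{k-1} N^{k-1}/(k-1)!) where N is the nilpotent superdiagonal part.

Assembling the blocks and conjugating back gives the entries of e^{tA} as shown above.

e^{tA} = [[(t^2 + t + 1)*e^{3*t}, -t*e^{3*t}, t*(t + 2)*e^{3*t}/2], [t*(-t - 3)*e^{3*t}, (t + 1)*e^{3*t}, t*(-t - 4)*e^{3*t}/2], [2*t*(-t - 1)*e^{3*t}, 2*t*e^{3*t}, (-t^2 - 2*t + 1)*e^{3*t}]]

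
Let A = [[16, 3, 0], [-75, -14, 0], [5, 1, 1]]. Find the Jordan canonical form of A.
The characteristic polynomial is det(xI - A) = (x - 1)^3, so the eigenvalues are 1 (algebraic multiplicity 3).

For λ = 1: rank(A - I) = 1, rank((A - I)^2) = 0. The eigenspace has dimension 3 - 1 = 2, so there are 2 Jordan blocks; the rank sequence gives block sizes [2, 1].

Assembling the blocks gives the Jordan form J above.

J = [[1, 1, 0], [0, 1, 0], [0, 0, 1]]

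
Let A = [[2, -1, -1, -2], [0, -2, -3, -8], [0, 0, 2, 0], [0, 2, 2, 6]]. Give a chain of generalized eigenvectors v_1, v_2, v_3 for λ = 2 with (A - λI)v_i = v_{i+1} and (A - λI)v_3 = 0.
v_1 = [[-2, -8, 1, 4]]^T, v_2 = [[-1, -3, 0, 2]]^T, v_3 = [[-1, -4, 0, 2]]^T

We seek v_1 ∈ ker((A - 2I)^3) \ ker((A - 2I)^2), then set v_{i+1} = (A - 2I) v_i.

One such chain is v_1 = [[-2, -8, 1, 4]]^T, v_2 = [[-1, -3, 0, 2]]^T, v_3 = [[-1, -4, 0, 2]]^T. Check: (A - 2I) v_3 = [[0, 0, 0, 0]]^T = 0.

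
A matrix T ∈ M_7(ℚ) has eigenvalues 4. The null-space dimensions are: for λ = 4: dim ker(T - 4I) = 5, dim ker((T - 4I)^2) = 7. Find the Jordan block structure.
λ = 4: successive nullity increments [5, 2] count blocks of size ≥ k; block sizes are [2, 2, 1, 1, 1].

Jordan blocks: (4, 2), (4, 2), (4, 1), (4, 1), (4, 1)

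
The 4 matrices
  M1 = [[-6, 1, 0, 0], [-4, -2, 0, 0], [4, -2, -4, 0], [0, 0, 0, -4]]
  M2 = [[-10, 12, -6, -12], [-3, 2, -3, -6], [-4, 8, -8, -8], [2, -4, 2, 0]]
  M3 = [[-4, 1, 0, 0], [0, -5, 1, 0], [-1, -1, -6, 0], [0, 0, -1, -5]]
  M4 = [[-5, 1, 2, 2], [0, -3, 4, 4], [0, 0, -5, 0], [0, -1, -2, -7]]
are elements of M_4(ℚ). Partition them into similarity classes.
3 classes: {M1, M2}, {M3}, {M4}

Characteristic polynomials: χ_{M1} = (x + 4)^4, χ_{M2} = (x + 4)^4, χ_{M3} = (x + 5)^4, χ_{M4} = (x + 5)^4.

{M1, M2}: invariant factors x + 4, x + 4, (x + 4)^2.

{M3}: invariant factors x + 5, (x + 5)^3.

{M4}: invariant factors x + 5, x + 5, (x + 5)^2.

Matrices are similar if and only if their invariant-factor lists agree; the partition into similarity classes is {M1, M2}, {M3}, {M4}.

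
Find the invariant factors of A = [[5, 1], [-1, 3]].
The Jordan structure of A has elementary divisors (x - 4)^2. Arranging the block sizes at each eigenvalue in decreasing order and taking row products gives the invariant factors.

Invariant factors (smallest first, each dividing the next): (x - 4)^2.

Check: the last factor (x - 4)^2 is the minimal polynomial, and the product (x - 4)^2 is the characteristic polynomial.

(x - 4)^2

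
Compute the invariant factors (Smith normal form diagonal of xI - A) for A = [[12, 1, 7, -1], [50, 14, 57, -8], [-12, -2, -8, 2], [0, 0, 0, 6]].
x - 6, (x - 6)^3

The Jordan structure of A has elementary divisors (x - 6)^3, (x - 6). Arranging the block sizes at each eigenvalue in decreasing order and taking row products gives the invariant factors.

Invariant factors (smallest first, each dividing the next): x - 6, (x - 6)^3.

Check: the last factor (x - 6)^3 is the minimal polynomial, and the product (x - 6)^4 is the characteristic polynomial.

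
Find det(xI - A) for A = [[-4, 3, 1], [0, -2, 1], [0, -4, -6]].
xI - A = [[x + 4, -3, -1], [0, x + 2, -1], [0, 4, x + 6]].

Expanding det(xI - A) along the first row:
det(xI - A) = + (x + 4)·det([[x + 2, -1], [4, x + 6]]) - (-3)·det([[0, -1], [0, x + 6]]) + (-1)·det([[0, x + 2], [0, 4]]).

Evaluating gives χ_A(x) = x^3 + 12x^2 + 48x + 64 = (x + 4)^3.

χ_A(x) = (x + 4)^3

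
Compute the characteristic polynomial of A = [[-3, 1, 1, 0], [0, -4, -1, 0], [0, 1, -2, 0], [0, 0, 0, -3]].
xI - A = [[x + 3, -1, -1, 0], [0, x + 4, 1, 0], [0, -1, x + 2, 0], [0, 0, 0, x + 3]].

Expanding det(xI - A) along the first row:
det(xI - A) = + (x + 3)·det([[x + 4, 1, 0], [-1, x + 2, 0], [0, 0, x + 3]]) - (-1)·det([[0, 1, 0], [0, x + 2, 0], [0, 0, x + 3]]) + (-1)·det([[0, x + 4, 0], [0, -1, 0], [0, 0, x + 3]]) - (0)·det([[0, x + 4, 1], [0, -1, x + 2], [0, 0, 0]]).

Evaluating gives χ_A(x) = x^4 + 12x^3 + 54x^2 + 108x + 81 = (x + 3)^4.

χ_A(x) = (x + 3)^4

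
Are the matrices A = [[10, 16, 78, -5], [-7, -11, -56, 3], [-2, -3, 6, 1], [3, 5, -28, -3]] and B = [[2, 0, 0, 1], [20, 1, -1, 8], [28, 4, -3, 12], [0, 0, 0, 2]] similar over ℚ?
Yes.

Two matrices over a field are similar if and only if they have the same invariant factors.

Both A and B have characteristic polynomial (x - 2)^2(x + 1)^2 and minimal polynomial (x - 2)^2(x + 1)^2. Computing further, both have invariant factors (x - 2)^2(x + 1)^2. Hence A and B are similar.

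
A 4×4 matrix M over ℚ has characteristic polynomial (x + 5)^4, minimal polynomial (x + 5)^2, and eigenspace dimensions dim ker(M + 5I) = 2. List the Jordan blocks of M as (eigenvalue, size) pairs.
Jordan blocks: (-5, 2), (-5, 2)

λ = -5: algebraic multiplicity 4 (exponent in χ_M), largest block size 2 (exponent in m_M), 2 blocks (geometric multiplicity). These force block sizes [2, 2].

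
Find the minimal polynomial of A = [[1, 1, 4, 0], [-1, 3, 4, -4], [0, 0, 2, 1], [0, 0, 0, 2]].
m_A(x) = (x - 2)^2

The characteristic polynomial factors as (x - 2)^4. The minimal polynomial is ∏(x - λ)^{k_λ} where k_λ is the size of the largest Jordan block at λ.

For λ = 2: rank(A - 2I) = 2, and the largest Jordan block has size 2 (the smallest k with rank((A - 2I)^k) = rank((A - 2I)^(k+1))).

So m_A(x) = (x - 2)^2.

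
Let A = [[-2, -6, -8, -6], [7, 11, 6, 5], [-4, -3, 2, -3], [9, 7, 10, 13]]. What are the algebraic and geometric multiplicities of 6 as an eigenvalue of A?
algebraic multiplicity 4, geometric multiplicity 2

The characteristic polynomial is (x - 6)^4, so the factor x - 6 appears with exponent 4: the algebraic multiplicity is 4.

rank(A - 6I) = 2, so the eigenspace has dimension 4 - 2 = 2: the geometric multiplicity is 2.

Since 2 < 4, A is not diagonalizable.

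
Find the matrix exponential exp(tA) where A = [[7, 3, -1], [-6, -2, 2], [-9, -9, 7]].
e^{tA} = [[(3*t + 1)*e^{4*t}, 3*t*e^{4*t}, -t*e^{4*t}], [-6*t*e^{4*t}, (1 - 6*t)*e^{4*t}, 2*t*e^{4*t}], [-9*t*e^{4*t}, -9*t*e^{4*t}, (3*t + 1)*e^{4*t}]]

A has Jordan form J = [[4, 1, 0], [0, 4, 0], [0, 0, 4]] with A = PJP^{-1}, so e^{tA} = P e^{tJ} P^{-1}.

For a Jordan block J_k(λ), e^{tJ_k(λ)} = e^{λt} · (I + tN + t^2 N^2/2! + ... + t^{k-1} N^{k-1}/(k-1)!) where N is the nilpotent superdiagonal part.

Assembling the blocks and conjugating back gives the entries of e^{tA} as shown above.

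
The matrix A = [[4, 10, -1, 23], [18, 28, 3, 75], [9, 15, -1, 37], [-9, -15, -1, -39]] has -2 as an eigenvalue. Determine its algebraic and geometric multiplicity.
algebraic multiplicity 4, geometric multiplicity 2

The characteristic polynomial is (x + 2)^4, so the factor x + 2 appears with exponent 4: the algebraic multiplicity is 4.

rank(A + 2I) = 2, so the eigenspace has dimension 4 - 2 = 2: the geometric multiplicity is 2.

Since 2 < 4, A is not diagonalizable.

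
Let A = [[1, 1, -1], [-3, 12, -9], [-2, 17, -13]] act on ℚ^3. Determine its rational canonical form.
R = [[0, 0, 3], [1, 0, 3], [0, 1, 0]]

The invariant factors of A (the non-unit diagonal entries of the Smith normal form of xI - A over ℚ[x]) are x^3 - 3x - 3, each dividing the next. The characteristic polynomial is their product, x^3 - 3x - 3.

The rational canonical form is the block-diagonal matrix of companion matrices C(f_i):
R = [[0, 0, 3], [1, 0, 3], [0, 1, 0]].

Note the characteristic polynomial does not split into linear factors over ℚ, so A has no Jordan form over ℚ; the rational canonical form exists over any field.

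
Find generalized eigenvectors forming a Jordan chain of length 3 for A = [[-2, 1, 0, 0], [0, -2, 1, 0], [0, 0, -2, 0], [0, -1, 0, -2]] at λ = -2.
We seek v_1 ∈ ker((A + 2I)^3) \ ker((A + 2I)^2), then set v_{i+1} = (A + 2I) v_i.

One such chain is v_1 = [[0, 0, 1, 0]]^T, v_2 = [[0, 1, 0, 0]]^T, v_3 = [[1, 0, 0, -1]]^T. Check: (A + 2I) v_3 = [[0, 0, 0, 0]]^T = 0.

v_1 = [[0, 0, 1, 0]]^T, v_2 = [[0, 1, 0, 0]]^T, v_3 = [[1, 0, 0, -1]]^T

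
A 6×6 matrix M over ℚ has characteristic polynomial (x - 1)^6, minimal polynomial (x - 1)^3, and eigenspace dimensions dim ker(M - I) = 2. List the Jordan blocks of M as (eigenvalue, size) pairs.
Jordan blocks: (1, 3), (1, 3)

λ = 1: algebraic multiplicity 6 (exponent in χ_M), largest block size 3 (exponent in m_M), 2 blocks (geometric multiplicity). These force block sizes [3, 3].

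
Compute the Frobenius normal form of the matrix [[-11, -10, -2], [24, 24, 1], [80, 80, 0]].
The invariant factors of A (the non-unit diagonal entries of the Smith normal form of xI - A over ℚ[x]) are (x - 5)(x - 4)^2, each dividing the next. The characteristic polynomial is their product, (x - 5)(x - 4)^2.

The rational canonical form is the block-diagonal matrix of companion matrices C(f_i):
R = [[0, 0, 80], [1, 0, -56], [0, 1, 13]].

R = [[0, 0, 80], [1, 0, -56], [0, 1, 13]]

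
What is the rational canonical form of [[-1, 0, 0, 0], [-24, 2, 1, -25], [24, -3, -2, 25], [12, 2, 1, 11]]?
R = [[-1, 0, 0, 0], [0, 0, 0, -36], [0, 1, 0, -24], [0, 0, 1, 11]]

The invariant factors of A (the non-unit diagonal entries of the Smith normal form of xI - A over ℚ[x]) are x + 1, (x - 6)^2(x + 1), each dividing the next. The characteristic polynomial is their product, (x - 6)^2(x + 1)^2.

The rational canonical form is the block-diagonal matrix of companion matrices C(f_i):
R = [[-1, 0, 0, 0], [0, 0, 0, -36], [0, 1, 0, -24], [0, 0, 1, 11]].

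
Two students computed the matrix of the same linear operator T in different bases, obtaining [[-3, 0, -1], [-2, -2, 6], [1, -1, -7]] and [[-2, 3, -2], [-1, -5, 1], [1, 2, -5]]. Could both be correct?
Two matrices over a field are similar if and only if they have the same invariant factors.

Both A and B have characteristic polynomial (x + 4)^3 and minimal polynomial (x + 4)^3. Computing further, both have invariant factors (x + 4)^3. Hence A and B are similar.

Yes.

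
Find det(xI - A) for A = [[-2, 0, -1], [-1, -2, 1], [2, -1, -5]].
χ_A(x) = (x + 3)^3

xI - A = [[x + 2, 0, 1], [1, x + 2, -1], [-2, 1, x + 5]].

Expanding det(xI - A) along the first row:
det(xI - A) = + (x + 2)·det([[x + 2, -1], [1, x + 5]]) - (0)·det([[1, -1], [-2, x + 5]]) + (1)·det([[1, x + 2], [-2, 1]]).

Evaluating gives χ_A(x) = x^3 + 9x^2 + 27x + 27 = (x + 3)^3.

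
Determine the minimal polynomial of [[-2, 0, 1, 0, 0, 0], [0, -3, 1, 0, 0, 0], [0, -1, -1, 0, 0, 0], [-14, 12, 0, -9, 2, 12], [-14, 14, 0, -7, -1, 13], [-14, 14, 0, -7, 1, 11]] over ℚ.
The characteristic polynomial factors as (x - 5)(x + 2)^5. The minimal polynomial is ∏(x - λ)^{k_λ} where k_λ is the size of the largest Jordan block at λ.

For λ = -2: rank(A + 2I) = 4, and the largest Jordan block has size 3 (the smallest k with rank((A + 2I)^k) = rank((A + 2I)^(k+1))).
For λ = 5: rank(A - 5I) = 5, and the largest Jordan block has size 1 (the smallest k with rank((A - 5I)^k) = rank((A - 5I)^(k+1))).

So m_A(x) = (x - 5)(x + 2)^3.

m_A(x) = (x - 5)(x + 2)^3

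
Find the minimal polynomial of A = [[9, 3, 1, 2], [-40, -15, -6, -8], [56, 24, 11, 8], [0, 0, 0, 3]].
The characteristic polynomial factors as (x - 3)^2(x - 1)^2. The minimal polynomial is ∏(x - λ)^{k_λ} where k_λ is the size of the largest Jordan block at λ.

For λ = 1: rank(A - I) = 3, and the largest Jordan block has size 2 (the smallest k with rank((A - I)^k) = rank((A - I)^(k+1))).
For λ = 3: rank(A - 3I) = 2, and the largest Jordan block has size 1 (the smallest k with rank((A - 3I)^k) = rank((A - 3I)^(k+1))).

So m_A(x) = (x - 3)(x - 1)^2.

m_A(x) = (x - 3)(x - 1)^2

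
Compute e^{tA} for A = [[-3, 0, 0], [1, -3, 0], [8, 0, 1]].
e^{tA} = [[e^{-3*t}, 0, 0], [t*e^{-3*t}, e^{-3*t}, 0], [2*e^{t} - 2*e^{-3*t}, 0, e^{t}]]

A has Jordan form J = [[-3, 1, 0], [0, -3, 0], [0, 0, 1]] with A = PJP^{-1}, so e^{tA} = P e^{tJ} P^{-1}.

For a Jordan block J_k(λ), e^{tJ_k(λ)} = e^{λt} · (I + tN + t^2 N^2/2! + ... + t^{k-1} N^{k-1}/(k-1)!) where N is the nilpotent superdiagonal part.

Assembling the blocks and conjugating back gives the entries of e^{tA} as shown above.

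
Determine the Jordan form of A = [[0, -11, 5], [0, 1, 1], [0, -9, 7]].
J = [[0, 0, 0], [0, 4, 1], [0, 0, 4]]

The characteristic polynomial is det(xI - A) = x(x - 4)^2, so the eigenvalues are 0 (algebraic multiplicity 1), 4 (algebraic multiplicity 2).

For λ = 0: algebraic multiplicity 1 gives one 1×1 block.

For λ = 4: rank(A - 4I) = 2, rank((A - 4I)^2) = 1. The eigenspace has dimension 3 - 2 = 1, so there is 1 Jordan block; the rank sequence gives block sizes [2].

Assembling the blocks gives the Jordan form J above.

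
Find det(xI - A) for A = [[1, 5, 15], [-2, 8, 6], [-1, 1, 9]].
χ_A(x) = (x - 6)^3

xI - A = [[x - 1, -5, -15], [2, x - 8, -6], [1, -1, x - 9]].

Expanding det(xI - A) along the first row:
det(xI - A) = + (x - 1)·det([[x - 8, -6], [-1, x - 9]]) - (-5)·det([[2, -6], [1, x - 9]]) + (-15)·det([[2, x - 8], [1, -1]]).

Evaluating gives χ_A(x) = x^3 - 18x^2 + 108x - 216 = (x - 6)^3.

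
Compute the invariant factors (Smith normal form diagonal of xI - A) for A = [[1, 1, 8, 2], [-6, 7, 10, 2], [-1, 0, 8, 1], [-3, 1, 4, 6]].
(x - 6)^2(x - 5)^2

The Jordan structure of A has elementary divisors (x - 5)^2, (x - 6)^2. Arranging the block sizes at each eigenvalue in decreasing order and taking row products gives the invariant factors.

Invariant factors (smallest first, each dividing the next): (x - 6)^2(x - 5)^2.

Check: the last factor (x - 6)^2(x - 5)^2 is the minimal polynomial, and the product (x - 6)^2(x - 5)^2 is the characteristic polynomial.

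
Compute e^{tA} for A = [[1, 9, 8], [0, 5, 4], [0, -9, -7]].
A has Jordan form J = [[-1, 1, 0], [0, -1, 0], [0, 0, 1]] with A = PJP^{-1}, so e^{tA} = P e^{tJ} P^{-1}.

For a Jordan block J_k(λ), e^{tJ_k(λ)} = e^{λt} · (I + tN + t^2 N^2/2! + ... + t^{k-1} N^{k-1}/(k-1)!) where N is the nilpotent superdiagonal part.

Assembling the blocks and conjugating back gives the entries of e^{tA} as shown above.

e^{tA} = [[e^{t}, 9*t*e^{-t}, (6*t + e^{2*t} - 1)*e^{-t}], [0, (6*t + 1)*e^{-t}, 4*t*e^{-t}], [0, -9*t*e^{-t}, (1 - 6*t)*e^{-t}]]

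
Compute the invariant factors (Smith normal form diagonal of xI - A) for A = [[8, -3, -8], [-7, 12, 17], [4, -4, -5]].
The Jordan structure of A has elementary divisors (x - 5)^3. Arranging the block sizes at each eigenvalue in decreasing order and taking row products gives the invariant factors.

Invariant factors (smallest first, each dividing the next): (x - 5)^3.

Check: the last factor (x - 5)^3 is the minimal polynomial, and the product (x - 5)^3 is the characteristic polynomial.

(x - 5)^3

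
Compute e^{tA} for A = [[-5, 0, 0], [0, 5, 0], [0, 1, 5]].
A has Jordan form J = [[-5, 0, 0], [0, 5, 1], [0, 0, 5]] with A = PJP^{-1}, so e^{tA} = P e^{tJ} P^{-1}.

For a Jordan block J_k(λ), e^{tJ_k(λ)} = e^{λt} · (I + tN + t^2 N^2/2! + ... + t^{k-1} N^{k-1}/(k-1)!) where N is the nilpotent superdiagonal part.

Assembling the blocks and conjugating back gives the entries of e^{tA} as shown above.

e^{tA} = [[e^{-5*t}, 0, 0], [0, e^{5*t}, 0], [0, t*e^{5*t}, e^{5*t}]]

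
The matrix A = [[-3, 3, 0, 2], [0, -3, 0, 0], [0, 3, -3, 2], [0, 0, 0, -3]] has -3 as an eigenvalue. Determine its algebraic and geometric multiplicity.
algebraic multiplicity 4, geometric multiplicity 3

The characteristic polynomial is (x + 3)^4, so the factor x + 3 appears with exponent 4: the algebraic multiplicity is 4.

rank(A + 3I) = 1, so the eigenspace has dimension 4 - 1 = 3: the geometric multiplicity is 3.

Since 3 < 4, A is not diagonalizable.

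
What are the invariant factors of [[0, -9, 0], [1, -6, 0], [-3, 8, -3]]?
(x + 3)^3

The Jordan structure of A has elementary divisors (x + 3)^3. Arranging the block sizes at each eigenvalue in decreasing order and taking row products gives the invariant factors.

Invariant factors (smallest first, each dividing the next): (x + 3)^3.

Check: the last factor (x + 3)^3 is the minimal polynomial, and the product (x + 3)^3 is the characteristic polynomial.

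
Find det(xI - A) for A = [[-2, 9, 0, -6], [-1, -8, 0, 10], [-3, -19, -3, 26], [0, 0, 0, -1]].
xI - A = [[x + 2, -9, 0, 6], [1, x + 8, 0, -10], [3, 19, x + 3, -26], [0, 0, 0, x + 1]].

Expanding det(xI - A) along the first row:
det(xI - A) = + (x + 2)·det([[x + 8, 0, -10], [19, x + 3, -26], [0, 0, x + 1]]) - (-9)·det([[1, 0, -10], [3, x + 3, -26], [0, 0, x + 1]]) + (0)·det([[1, x + 8, -10], [3, 19, -26], [0, 0, x + 1]]) - (6)·det([[1, x + 8, 0], [3, 19, x + 3], [0, 0, 0]]).

Evaluating gives χ_A(x) = x^4 + 14x^3 + 68x^2 + 130x + 75 = (x + 1)(x + 3)(x + 5)^2.

χ_A(x) = (x + 1)(x + 3)(x + 5)^2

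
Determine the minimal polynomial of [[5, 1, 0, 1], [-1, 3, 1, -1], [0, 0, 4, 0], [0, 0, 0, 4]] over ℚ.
m_A(x) = (x - 4)^3

The characteristic polynomial factors as (x - 4)^4. The minimal polynomial is ∏(x - λ)^{k_λ} where k_λ is the size of the largest Jordan block at λ.

For λ = 4: rank(A - 4I) = 2, and the largest Jordan block has size 3 (the smallest k with rank((A - 4I)^k) = rank((A - 4I)^(k+1))).

So m_A(x) = (x - 4)^3.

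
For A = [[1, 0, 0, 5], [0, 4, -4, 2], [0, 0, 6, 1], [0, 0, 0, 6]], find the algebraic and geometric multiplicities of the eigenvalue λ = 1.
The characteristic polynomial is (x - 6)^2(x - 4)(x - 1), so the factor x - 1 appears with exponent 1: the algebraic multiplicity is 1.

rank(A - I) = 3, so the eigenspace has dimension 4 - 3 = 1: the geometric multiplicity is 1.

algebraic multiplicity 1, geometric multiplicity 1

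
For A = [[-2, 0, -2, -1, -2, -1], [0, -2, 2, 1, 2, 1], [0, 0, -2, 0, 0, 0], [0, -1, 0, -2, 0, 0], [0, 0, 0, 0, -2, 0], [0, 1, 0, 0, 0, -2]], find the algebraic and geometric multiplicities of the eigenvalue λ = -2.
The characteristic polynomial is (x + 2)^6, so the factor x + 2 appears with exponent 6: the algebraic multiplicity is 6.

rank(A + 2I) = 2, so the eigenspace has dimension 6 - 2 = 4: the geometric multiplicity is 4.

Since 4 < 6, A is not diagonalizable.

algebraic multiplicity 6, geometric multiplicity 4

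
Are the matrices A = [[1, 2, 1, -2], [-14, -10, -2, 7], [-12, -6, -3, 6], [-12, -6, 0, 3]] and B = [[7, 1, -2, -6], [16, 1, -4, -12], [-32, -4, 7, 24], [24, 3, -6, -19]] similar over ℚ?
No.

trace(A) = -9 but trace(B) = -4. The trace is a similarity invariant, so A and B are not similar.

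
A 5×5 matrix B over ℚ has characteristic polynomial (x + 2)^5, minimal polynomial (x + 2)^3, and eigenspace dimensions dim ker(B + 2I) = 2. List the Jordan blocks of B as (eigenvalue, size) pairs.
Jordan blocks: (-2, 3), (-2, 2)

λ = -2: algebraic multiplicity 5 (exponent in χ_B), largest block size 3 (exponent in m_B), 2 blocks (geometric multiplicity). These force block sizes [3, 2].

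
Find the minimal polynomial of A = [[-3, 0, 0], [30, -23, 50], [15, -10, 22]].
m_A(x) = (x - 2)(x + 3)

The characteristic polynomial factors as (x - 2)(x + 3)^2. The minimal polynomial is ∏(x - λ)^{k_λ} where k_λ is the size of the largest Jordan block at λ.

For λ = -3: rank(A + 3I) = 1, and the largest Jordan block has size 1 (the smallest k with rank((A + 3I)^k) = rank((A + 3I)^(k+1))).
For λ = 2: rank(A - 2I) = 2, and the largest Jordan block has size 1 (the smallest k with rank((A - 2I)^k) = rank((A - 2I)^(k+1))).

So m_A(x) = (x - 2)(x + 3).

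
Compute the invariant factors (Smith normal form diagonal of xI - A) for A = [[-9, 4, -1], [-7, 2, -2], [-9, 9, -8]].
(x + 5)^3

The Jordan structure of A has elementary divisors (x + 5)^3. Arranging the block sizes at each eigenvalue in decreasing order and taking row products gives the invariant factors.

Invariant factors (smallest first, each dividing the next): (x + 5)^3.

Check: the last factor (x + 5)^3 is the minimal polynomial, and the product (x + 5)^3 is the characteristic polynomial.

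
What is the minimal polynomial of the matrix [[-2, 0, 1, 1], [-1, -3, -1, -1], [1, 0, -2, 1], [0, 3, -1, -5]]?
m_A(x) = (x + 3)^3

The characteristic polynomial factors as (x + 3)^4. The minimal polynomial is ∏(x - λ)^{k_λ} where k_λ is the size of the largest Jordan block at λ.

For λ = -3: rank(A + 3I) = 2, and the largest Jordan block has size 3 (the smallest k with rank((A + 3I)^k) = rank((A + 3I)^(k+1))).

So m_A(x) = (x + 3)^3.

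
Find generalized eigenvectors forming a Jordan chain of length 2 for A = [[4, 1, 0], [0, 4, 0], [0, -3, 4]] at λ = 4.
v_1 = [[0, 1, 3]]^T, v_2 = [[1, 0, -3]]^T

We seek v_1 ∈ ker((A - 4I)^2) \ ker(A - 4I), then set v_{i+1} = (A - 4I) v_i.

One such chain is v_1 = [[0, 1, 3]]^T, v_2 = [[1, 0, -3]]^T. Check: (A - 4I) v_2 = [[0, 0, 0]]^T = 0.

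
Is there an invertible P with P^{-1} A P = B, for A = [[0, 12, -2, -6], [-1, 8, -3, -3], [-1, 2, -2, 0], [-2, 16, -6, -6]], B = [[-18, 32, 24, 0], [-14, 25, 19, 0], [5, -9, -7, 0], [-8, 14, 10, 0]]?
Yes.

Two matrices over a field are similar if and only if they have the same invariant factors.

Both A and B have characteristic polynomial x^4 and minimal polynomial x^3. Computing further, both have invariant factors x, x^3. Hence A and B are similar.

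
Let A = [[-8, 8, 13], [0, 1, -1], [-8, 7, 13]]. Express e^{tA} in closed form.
A has Jordan form J = [[2, 1, 0], [0, 2, 1], [0, 0, 2]] with A = PJP^{-1}, so e^{tA} = P e^{tJ} P^{-1}.

For a Jordan block J_k(λ), e^{tJ_k(λ)} = e^{λt} · (I + tN + t^2 N^2/2! + ... + t^{k-1} N^{k-1}/(k-1)!) where N is the nilpotent superdiagonal part.

Assembling the blocks and conjugating back gives the entries of e^{tA} as shown above.

e^{tA} = [[(-2*t^2 - 10*t + 1)*e^{2*t}, t*(3*t + 16)*e^{2*t}/2, t*(5*t + 26)*e^{2*t}/2], [4*t^2*e^{2*t}, (-3*t^2 - t + 1)*e^{2*t}, t*(-5*t - 1)*e^{2*t}], [4*t*(-t - 2)*e^{2*t}, t*(3*t + 7)*e^{2*t}, (5*t*(t + 2) + t + 1)*e^{2*t}]]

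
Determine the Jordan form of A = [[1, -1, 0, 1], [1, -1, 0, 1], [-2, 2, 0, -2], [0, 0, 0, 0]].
J = [[0, 1, 0, 0], [0, 0, 0, 0], [0, 0, 0, 0], [0, 0, 0, 0]]

The characteristic polynomial is det(xI - A) = x^4, so the eigenvalues are 0 (algebraic multiplicity 4).

For λ = 0: rank(A) = 1, rank(A^2) = 0. The eigenspace has dimension 4 - 1 = 3, so there are 3 Jordan blocks; the rank sequence gives block sizes [2, 1, 1].

Assembling the blocks gives the Jordan form J above.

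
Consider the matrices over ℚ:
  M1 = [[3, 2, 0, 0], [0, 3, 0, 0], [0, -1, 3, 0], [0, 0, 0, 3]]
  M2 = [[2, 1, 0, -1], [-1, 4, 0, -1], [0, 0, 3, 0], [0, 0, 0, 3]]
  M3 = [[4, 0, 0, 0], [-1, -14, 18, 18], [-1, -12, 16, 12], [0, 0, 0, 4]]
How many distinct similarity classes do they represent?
Characteristic polynomials: χ_{M1} = (x - 3)^4, χ_{M2} = (x - 3)^4, χ_{M3} = (x - 4)^3(x + 2).

{M1, M2}: invariant factors x - 3, x - 3, (x - 3)^2.

{M3}: invariant factors x - 4, (x - 4)^2(x + 2).

Matrices are similar if and only if their invariant-factor lists agree; the partition into similarity classes is {M1, M2}, {M3}.

2 classes: {M1, M2}, {M3}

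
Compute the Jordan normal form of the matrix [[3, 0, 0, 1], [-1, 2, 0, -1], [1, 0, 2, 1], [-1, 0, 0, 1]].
J = [[2, 1, 0, 0], [0, 2, 0, 0], [0, 0, 2, 0], [0, 0, 0, 2]]

The characteristic polynomial is det(xI - A) = (x - 2)^4, so the eigenvalues are 2 (algebraic multiplicity 4).

For λ = 2: rank(A - 2I) = 1, rank((A - 2I)^2) = 0. The eigenspace has dimension 4 - 1 = 3, so there are 3 Jordan blocks; the rank sequence gives block sizes [2, 1, 1].

Assembling the blocks gives the Jordan form J above.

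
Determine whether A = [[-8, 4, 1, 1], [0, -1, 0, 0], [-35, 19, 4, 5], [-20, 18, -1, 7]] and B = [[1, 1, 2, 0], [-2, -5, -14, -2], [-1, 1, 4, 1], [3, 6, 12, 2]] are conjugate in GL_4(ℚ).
Two matrices over a field are similar if and only if they have the same invariant factors.

Both A and B have characteristic polynomial (x - 2)^2(x + 1)^2 and minimal polynomial (x - 2)^2(x + 1)^2. Computing further, both have invariant factors (x - 2)^2(x + 1)^2. Hence A and B are similar.

Yes.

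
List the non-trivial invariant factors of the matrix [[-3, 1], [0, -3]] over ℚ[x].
The Jordan structure of A has elementary divisors (x + 3)^2. Arranging the block sizes at each eigenvalue in decreasing order and taking row products gives the invariant factors.

Invariant factors (smallest first, each dividing the next): (x + 3)^2.

Check: the last factor (x + 3)^2 is the minimal polynomial, and the product (x + 3)^2 is the characteristic polynomial.

(x + 3)^2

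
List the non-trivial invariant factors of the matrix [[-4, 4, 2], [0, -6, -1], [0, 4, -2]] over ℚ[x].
x + 4, (x + 4)^2

The Jordan structure of A has elementary divisors (x + 4)^2, (x + 4). Arranging the block sizes at each eigenvalue in decreasing order and taking row products gives the invariant factors.

Invariant factors (smallest first, each dividing the next): x + 4, (x + 4)^2.

Check: the last factor (x + 4)^2 is the minimal polynomial, and the product (x + 4)^3 is the characteristic polynomial.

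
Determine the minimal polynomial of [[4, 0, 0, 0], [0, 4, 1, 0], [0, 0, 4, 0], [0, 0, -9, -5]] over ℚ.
m_A(x) = (x - 4)^2(x + 5)

The characteristic polynomial factors as (x - 4)^3(x + 5). The minimal polynomial is ∏(x - λ)^{k_λ} where k_λ is the size of the largest Jordan block at λ.

For λ = -5: rank(A + 5I) = 3, and the largest Jordan block has size 1 (the smallest k with rank((A + 5I)^k) = rank((A + 5I)^(k+1))).
For λ = 4: rank(A - 4I) = 2, and the largest Jordan block has size 2 (the smallest k with rank((A - 4I)^k) = rank((A - 4I)^(k+1))).

So m_A(x) = (x - 4)^2(x + 5).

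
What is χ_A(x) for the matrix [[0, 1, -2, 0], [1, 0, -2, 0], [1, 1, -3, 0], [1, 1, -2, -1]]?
xI - A = [[x, -1, 2, 0], [-1, x, 2, 0], [-1, -1, x + 3, 0], [-1, -1, 2, x + 1]].

Expanding det(xI - A) along the first row:
det(xI - A) = + (x)·det([[x, 2, 0], [-1, x + 3, 0], [-1, 2, x + 1]]) - (-1)·det([[-1, 2, 0], [-1, x + 3, 0], [-1, 2, x + 1]]) + (2)·det([[-1, x, 0], [-1, -1, 0], [-1, -1, x + 1]]) - (0)·det([[-1, x, 2], [-1, -1, x + 3], [-1, -1, 2]]).

Evaluating gives χ_A(x) = x^4 + 4x^3 + 6x^2 + 4x + 1 = (x + 1)^4.

χ_A(x) = (x + 1)^4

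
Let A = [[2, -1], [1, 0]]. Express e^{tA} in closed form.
e^{tA} = [[(t + 1)*e^{t}, -t*e^{t}], [t*e^{t}, (1 - t)*e^{t}]]

A has Jordan form J = [[1, 1], [0, 1]] with A = PJP^{-1}, so e^{tA} = P e^{tJ} P^{-1}.

For a Jordan block J_k(λ), e^{tJ_k(λ)} = e^{λt} · (I + tN + t^2 N^2/2! + ... + t^{k-1} N^{k-1}/(k-1)!) where N is the nilpotent superdiagonal part.

Assembling the blocks and conjugating back gives the entries of e^{tA} as shown above.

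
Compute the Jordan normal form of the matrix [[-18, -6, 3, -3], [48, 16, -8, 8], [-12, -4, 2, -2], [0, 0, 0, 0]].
J = [[0, 1, 0, 0], [0, 0, 0, 0], [0, 0, 0, 0], [0, 0, 0, 0]]

The characteristic polynomial is det(xI - A) = x^4, so the eigenvalues are 0 (algebraic multiplicity 4).

For λ = 0: rank(A) = 1, rank(A^2) = 0. The eigenspace has dimension 4 - 1 = 3, so there are 3 Jordan blocks; the rank sequence gives block sizes [2, 1, 1].

Assembling the blocks gives the Jordan form J above.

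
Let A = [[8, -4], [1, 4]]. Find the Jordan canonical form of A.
J = [[6, 1], [0, 6]]

The characteristic polynomial is det(xI - A) = (x - 6)^2, so the eigenvalues are 6 (algebraic multiplicity 2).

For λ = 6: rank(A - 6I) = 1, rank((A - 6I)^2) = 0. The eigenspace has dimension 2 - 1 = 1, so there is 1 Jordan block; the rank sequence gives block sizes [2].

Assembling the blocks gives the Jordan form J above.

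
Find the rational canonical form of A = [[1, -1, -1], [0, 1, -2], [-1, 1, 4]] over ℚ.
The invariant factors of A (the non-unit diagonal entries of the Smith normal form of xI - A over ℚ[x]) are (x - 3)(x^2 - 3x + 1), each dividing the next. The characteristic polynomial is their product, (x - 3)(x^2 - 3x + 1).

The rational canonical form is the block-diagonal matrix of companion matrices C(f_i):
R = [[0, 0, 3], [1, 0, -10], [0, 1, 6]].

Note the characteristic polynomial does not split into linear factors over ℚ, so A has no Jordan form over ℚ; the rational canonical form exists over any field.

R = [[0, 0, 3], [1, 0, -10], [0, 1, 6]]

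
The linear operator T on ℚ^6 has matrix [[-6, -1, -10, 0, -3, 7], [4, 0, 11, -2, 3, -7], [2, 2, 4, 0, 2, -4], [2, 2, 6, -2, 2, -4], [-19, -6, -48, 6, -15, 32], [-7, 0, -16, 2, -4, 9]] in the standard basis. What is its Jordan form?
J = [[-2, 1, 0, 0, 0, 0], [0, -2, 1, 0, 0, 0], [0, 0, -2, 0, 0, 0], [0, 0, 0, -2, 0, 0], [0, 0, 0, 0, -1, 0], [0, 0, 0, 0, 0, -1]]

The characteristic polynomial is det(xI - A) = (x + 1)^2(x + 2)^4, so the eigenvalues are -2 (algebraic multiplicity 4), -1 (algebraic multiplicity 2).

For λ = -2: rank(A + 2I) = 4, rank((A + 2I)^2) = 3, rank((A + 2I)^3) = 2. The eigenspace has dimension 6 - 4 = 2, so there are 2 Jordan blocks; the rank sequence gives block sizes [3, 1].

For λ = -1: rank(A + I) = 4. The eigenspace has dimension 6 - 4 = 2, so there are 2 Jordan blocks; the rank sequence gives block sizes [1, 1].

Assembling the blocks gives the Jordan form J above.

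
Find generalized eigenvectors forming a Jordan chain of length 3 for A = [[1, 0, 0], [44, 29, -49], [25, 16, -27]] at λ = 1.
We seek v_1 ∈ ker((A - I)^3) \ ker((A - I)^2), then set v_{i+1} = (A - I) v_i.

One such chain is v_1 = [[1, 2, 2]]^T, v_2 = [[0, 2, 1]]^T, v_3 = [[0, 7, 4]]^T. Check: (A - I) v_3 = [[0, 0, 0]]^T = 0.

v_1 = [[1, 2, 2]]^T, v_2 = [[0, 2, 1]]^T, v_3 = [[0, 7, 4]]^T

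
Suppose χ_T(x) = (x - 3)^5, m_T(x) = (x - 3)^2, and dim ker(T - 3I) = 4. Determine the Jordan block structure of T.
Jordan blocks: (3, 2), (3, 1), (3, 1), (3, 1)

λ = 3: algebraic multiplicity 5 (exponent in χ_T), largest block size 2 (exponent in m_T), 4 blocks (geometric multiplicity). These force block sizes [2, 1, 1, 1].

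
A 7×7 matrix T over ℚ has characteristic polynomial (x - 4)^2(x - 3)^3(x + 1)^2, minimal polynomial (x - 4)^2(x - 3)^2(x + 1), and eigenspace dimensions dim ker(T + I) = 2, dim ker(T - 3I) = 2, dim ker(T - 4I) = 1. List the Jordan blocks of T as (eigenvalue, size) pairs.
λ = -1: algebraic multiplicity 2 (exponent in χ_T), largest block size 1 (exponent in m_T), 2 blocks (geometric multiplicity). These force block sizes [1, 1].
λ = 3: algebraic multiplicity 3 (exponent in χ_T), largest block size 2 (exponent in m_T), 2 blocks (geometric multiplicity). These force block sizes [2, 1].
λ = 4: algebraic multiplicity 2 (exponent in χ_T), largest block size 2 (exponent in m_T), 1 block (geometric multiplicity). This forces block sizes [2].

Jordan blocks: (-1, 1), (-1, 1), (3, 2), (3, 1), (4, 2)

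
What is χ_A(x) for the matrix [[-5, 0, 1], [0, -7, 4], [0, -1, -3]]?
χ_A(x) = (x + 5)^3

xI - A = [[x + 5, 0, -1], [0, x + 7, -4], [0, 1, x + 3]].

Expanding det(xI - A) along the first row:
det(xI - A) = + (x + 5)·det([[x + 7, -4], [1, x + 3]]) - (0)·det([[0, -4], [0, x + 3]]) + (-1)·det([[0, x + 7], [0, 1]]).

Evaluating gives χ_A(x) = x^3 + 15x^2 + 75x + 125 = (x + 5)^3.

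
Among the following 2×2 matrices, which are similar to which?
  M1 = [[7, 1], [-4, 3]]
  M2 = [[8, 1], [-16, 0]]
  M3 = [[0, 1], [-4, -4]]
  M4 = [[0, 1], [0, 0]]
4 classes: {M1}, {M2}, {M3}, {M4}

Characteristic polynomials: χ_{M1} = (x - 5)^2, χ_{M2} = (x - 4)^2, χ_{M3} = (x + 2)^2, χ_{M4} = x^2.

{M1}: invariant factors (x - 5)^2.

{M2}: invariant factors (x - 4)^2.

{M3}: invariant factors (x + 2)^2.

{M4}: invariant factors x^2.

Matrices are similar if and only if their invariant-factor lists agree; the partition into similarity classes is {M1}, {M2}, {M3}, {M4}.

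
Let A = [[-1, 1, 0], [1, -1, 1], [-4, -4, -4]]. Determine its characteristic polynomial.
χ_A(x) = (x + 2)^3

xI - A = [[x + 1, -1, 0], [-1, x + 1, -1], [4, 4, x + 4]].

Expanding det(xI - A) along the first row:
det(xI - A) = + (x + 1)·det([[x + 1, -1], [4, x + 4]]) - (-1)·det([[-1, -1], [4, x + 4]]) + (0)·det([[-1, x + 1], [4, 4]]).

Evaluating gives χ_A(x) = x^3 + 6x^2 + 12x + 8 = (x + 2)^3.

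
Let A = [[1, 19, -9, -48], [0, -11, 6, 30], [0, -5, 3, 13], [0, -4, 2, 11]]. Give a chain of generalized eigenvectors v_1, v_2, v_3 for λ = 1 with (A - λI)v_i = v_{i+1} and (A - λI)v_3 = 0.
v_1 = [[-7, 4, 2, 1]]^T, v_2 = [[10, -6, -3, -2]]^T, v_3 = [[9, -6, -2, -2]]^T

We seek v_1 ∈ ker((A - I)^3) \ ker((A - I)^2), then set v_{i+1} = (A - I) v_i.

One such chain is v_1 = [[-7, 4, 2, 1]]^T, v_2 = [[10, -6, -3, -2]]^T, v_3 = [[9, -6, -2, -2]]^T. Check: (A - I) v_3 = [[0, 0, 0, 0]]^T = 0.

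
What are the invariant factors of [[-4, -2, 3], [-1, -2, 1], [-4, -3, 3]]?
(x + 1)^3

The Jordan structure of A has elementary divisors (x + 1)^3. Arranging the block sizes at each eigenvalue in decreasing order and taking row products gives the invariant factors.

Invariant factors (smallest first, each dividing the next): (x + 1)^3.

Check: the last factor (x + 1)^3 is the minimal polynomial, and the product (x + 1)^3 is the characteristic polynomial.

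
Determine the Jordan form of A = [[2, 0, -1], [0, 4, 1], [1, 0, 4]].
The characteristic polynomial is det(xI - A) = (x - 4)(x - 3)^2, so the eigenvalues are 3 (algebraic multiplicity 2), 4 (algebraic multiplicity 1).

For λ = 3: rank(A - 3I) = 2, rank((A - 3I)^2) = 1. The eigenspace has dimension 3 - 2 = 1, so there is 1 Jordan block; the rank sequence gives block sizes [2].

For λ = 4: algebraic multiplicity 1 gives one 1×1 block.

Assembling the blocks gives the Jordan form J above.

J = [[3, 1, 0], [0, 3, 0], [0, 0, 4]]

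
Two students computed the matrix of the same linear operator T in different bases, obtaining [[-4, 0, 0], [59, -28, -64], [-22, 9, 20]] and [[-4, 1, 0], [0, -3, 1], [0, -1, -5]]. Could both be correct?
Yes.

Two matrices over a field are similar if and only if they have the same invariant factors.

Both A and B have characteristic polynomial (x + 4)^3 and minimal polynomial (x + 4)^3. Computing further, both have invariant factors (x + 4)^3. Hence A and B are similar.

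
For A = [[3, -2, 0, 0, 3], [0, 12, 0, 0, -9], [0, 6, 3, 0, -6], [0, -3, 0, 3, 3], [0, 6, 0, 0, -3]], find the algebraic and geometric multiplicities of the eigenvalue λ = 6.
algebraic multiplicity 1, geometric multiplicity 1

The characteristic polynomial is (x - 6)(x - 3)^4, so the factor x - 6 appears with exponent 1: the algebraic multiplicity is 1.

rank(A - 6I) = 4, so the eigenspace has dimension 5 - 4 = 1: the geometric multiplicity is 1.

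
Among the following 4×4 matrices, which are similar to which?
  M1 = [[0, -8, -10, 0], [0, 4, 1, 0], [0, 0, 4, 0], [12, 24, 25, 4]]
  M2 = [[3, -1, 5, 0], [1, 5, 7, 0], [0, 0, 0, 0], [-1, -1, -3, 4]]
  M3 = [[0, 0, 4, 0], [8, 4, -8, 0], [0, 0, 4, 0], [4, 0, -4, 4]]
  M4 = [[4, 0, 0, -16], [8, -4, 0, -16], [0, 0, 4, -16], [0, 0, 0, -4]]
3 classes: {M1, M2}, {M3}, {M4}

Characteristic polynomials: χ_{M1} = x(x - 4)^3, χ_{M2} = x(x - 4)^3, χ_{M3} = x(x - 4)^3, χ_{M4} = (x - 4)^2(x + 4)^2.

{M1, M2}: invariant factors x - 4, x(x - 4)^2.

{M3}: invariant factors x - 4, x - 4, x(x - 4).

{M4}: invariant factors (x - 4)(x + 4), (x - 4)(x + 4).

Matrices are similar if and only if their invariant-factor lists agree; the partition into similarity classes is {M1, M2}, {M3}, {M4}.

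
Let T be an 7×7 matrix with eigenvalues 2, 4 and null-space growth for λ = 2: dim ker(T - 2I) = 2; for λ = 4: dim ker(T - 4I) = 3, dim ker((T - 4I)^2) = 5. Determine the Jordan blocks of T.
λ = 2: successive nullity increments [2] count blocks of size ≥ k; block sizes are [1, 1].
λ = 4: successive nullity increments [3, 2] count blocks of size ≥ k; block sizes are [2, 2, 1].

Jordan blocks: (2, 1), (2, 1), (4, 2), (4, 2), (4, 1)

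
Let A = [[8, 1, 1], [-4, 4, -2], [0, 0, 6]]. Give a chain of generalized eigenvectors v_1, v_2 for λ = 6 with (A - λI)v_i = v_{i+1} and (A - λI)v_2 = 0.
We seek v_1 ∈ ker((A - 6I)^2) \ ker(A - 6I), then set v_{i+1} = (A - 6I) v_i.

One such chain is v_1 = [[0, 1, 0]]^T, v_2 = [[1, -2, 0]]^T. Check: (A - 6I) v_2 = [[0, 0, 0]]^T = 0.

v_1 = [[0, 1, 0]]^T, v_2 = [[1, -2, 0]]^T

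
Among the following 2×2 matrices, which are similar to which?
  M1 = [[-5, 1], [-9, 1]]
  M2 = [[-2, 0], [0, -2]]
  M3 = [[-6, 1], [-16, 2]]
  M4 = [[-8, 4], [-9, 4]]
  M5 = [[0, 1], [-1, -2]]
3 classes: {M1, M3, M4}, {M2}, {M5}

Characteristic polynomials: χ_{M1} = (x + 2)^2, χ_{M2} = (x + 2)^2, χ_{M3} = (x + 2)^2, χ_{M4} = (x + 2)^2, χ_{M5} = (x + 1)^2.

{M1, M3, M4}: invariant factors (x + 2)^2.

{M2}: invariant factors x + 2, x + 2.

{M5}: invariant factors (x + 1)^2.

Matrices are similar if and only if their invariant-factor lists agree; the partition into similarity classes is {M1, M3, M4}, {M2}, {M5}.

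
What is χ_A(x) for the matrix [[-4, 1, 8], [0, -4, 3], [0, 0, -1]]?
xI - A = [[x + 4, -1, -8], [0, x + 4, -3], [0, 0, x + 1]].

Expanding det(xI - A) along the first row:
det(xI - A) = + (x + 4)·det([[x + 4, -3], [0, x + 1]]) - (-1)·det([[0, -3], [0, x + 1]]) + (-8)·det([[0, x + 4], [0, 0]]).

Evaluating gives χ_A(x) = x^3 + 9x^2 + 24x + 16 = (x + 1)(x + 4)^2.

χ_A(x) = (x + 1)(x + 4)^2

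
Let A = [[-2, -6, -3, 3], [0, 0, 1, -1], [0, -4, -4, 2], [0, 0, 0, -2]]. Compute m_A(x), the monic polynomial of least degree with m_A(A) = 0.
The characteristic polynomial factors as (x + 2)^4. The minimal polynomial is ∏(x - λ)^{k_λ} where k_λ is the size of the largest Jordan block at λ.

For λ = -2: rank(A + 2I) = 1, and the largest Jordan block has size 2 (the smallest k with rank((A + 2I)^k) = rank((A + 2I)^(k+1))).

So m_A(x) = (x + 2)^2.

m_A(x) = (x + 2)^2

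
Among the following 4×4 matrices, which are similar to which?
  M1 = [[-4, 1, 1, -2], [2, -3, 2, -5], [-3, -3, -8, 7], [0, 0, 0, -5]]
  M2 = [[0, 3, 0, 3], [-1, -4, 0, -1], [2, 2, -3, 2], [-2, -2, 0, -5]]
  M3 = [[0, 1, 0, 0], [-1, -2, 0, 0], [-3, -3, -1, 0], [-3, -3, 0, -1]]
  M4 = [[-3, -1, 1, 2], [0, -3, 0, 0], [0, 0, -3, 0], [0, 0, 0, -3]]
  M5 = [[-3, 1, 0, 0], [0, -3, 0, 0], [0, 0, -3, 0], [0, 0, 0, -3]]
3 classes: {M1}, {M2, M4, M5}, {M3}

Characteristic polynomials: χ_{M1} = (x + 5)^4, χ_{M2} = (x + 3)^4, χ_{M3} = (x + 1)^4, χ_{M4} = (x + 3)^4, χ_{M5} = (x + 3)^4.

{M1}: invariant factors (x + 5)^2, (x + 5)^2.

{M2, M4, M5}: invariant factors x + 3, x + 3, (x + 3)^2.

{M3}: invariant factors x + 1, x + 1, (x + 1)^2.

Matrices are similar if and only if their invariant-factor lists agree; the partition into similarity classes is {M1}, {M2, M4, M5}, {M3}.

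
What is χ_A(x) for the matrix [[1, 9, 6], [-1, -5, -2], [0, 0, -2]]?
xI - A = [[x - 1, -9, -6], [1, x + 5, 2], [0, 0, x + 2]].

Expanding det(xI - A) along the first row:
det(xI - A) = + (x - 1)·det([[x + 5, 2], [0, x + 2]]) - (-9)·det([[1, 2], [0, x + 2]]) + (-6)·det([[1, x + 5], [0, 0]]).

Evaluating gives χ_A(x) = x^3 + 6x^2 + 12x + 8 = (x + 2)^3.

χ_A(x) = (x + 2)^3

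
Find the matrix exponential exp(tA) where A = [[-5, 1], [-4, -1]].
A has Jordan form J = [[-3, 1], [0, -3]] with A = PJP^{-1}, so e^{tA} = P e^{tJ} P^{-1}.

For a Jordan block J_k(λ), e^{tJ_k(λ)} = e^{λt} · (I + tN + t^2 N^2/2! + ... + t^{k-1} N^{k-1}/(k-1)!) where N is the nilpotent superdiagonal part.

Assembling the blocks and conjugating back gives the entries of e^{tA} as shown above.

e^{tA} = [[(1 - 2*t)*e^{-3*t}, t*e^{-3*t}], [-4*t*e^{-3*t}, (2*t + 1)*e^{-3*t}]]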